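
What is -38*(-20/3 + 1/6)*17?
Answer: 4199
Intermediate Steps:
-38*(-20/3 + 1/6)*17 = -38*(-13/2)*17 = 247*17 = 4199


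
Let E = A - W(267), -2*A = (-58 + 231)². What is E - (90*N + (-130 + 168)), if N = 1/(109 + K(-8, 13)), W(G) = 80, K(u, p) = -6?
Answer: -3107175/206 ≈ -15083.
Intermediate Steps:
N = 1/103 (N = 1/(109 - 6) = 1/103 ≈ 0.0097087)
A = -29929/2 (A = -(-58 + 231)²/2 = -½*173² = -½*29929 = -29929/2 ≈ -14965.)
E = -30089/2 (E = -29929/2 - 1*80 = -29929/2 - 80 = -30089/2 ≈ -15045.)
E - (90*N + (-130 + 168)) = -30089/2 - (90*(1/103) + (-130 + 168)) = -30089/2 - (90/103 + 38) = -30089/2 - 1*4004/103 = -30089/2 - 4004/103 = -3107175/206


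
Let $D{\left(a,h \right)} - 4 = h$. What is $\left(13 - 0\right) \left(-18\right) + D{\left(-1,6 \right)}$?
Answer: $-224$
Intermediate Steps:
$D{\left(a,h \right)} = 4 + h$
$\left(13 - 0\right) \left(-18\right) + D{\left(-1,6 \right)} = \left(13 - 0\right) \left(-18\right) + \left(4 + 6\right) = \left(13 + 0\right) \left(-18\right) + 10 = 13 \left(-18\right) + 10 = -234 + 10 = -224$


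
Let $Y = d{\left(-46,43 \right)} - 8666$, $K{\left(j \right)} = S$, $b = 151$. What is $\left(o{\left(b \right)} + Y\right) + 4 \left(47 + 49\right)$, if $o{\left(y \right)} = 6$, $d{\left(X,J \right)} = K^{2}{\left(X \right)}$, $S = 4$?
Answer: $-8260$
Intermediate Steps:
$K{\left(j \right)} = 4$
$d{\left(X,J \right)} = 16$ ($d{\left(X,J \right)} = 4^{2} = 16$)
$Y = -8650$ ($Y = 16 - 8666 = -8650$)
$\left(o{\left(b \right)} + Y\right) + 4 \left(47 + 49\right) = \left(6 - 8650\right) + 4 \left(47 + 49\right) = -8644 + 4 \cdot 96 = -8644 + 384 = -8260$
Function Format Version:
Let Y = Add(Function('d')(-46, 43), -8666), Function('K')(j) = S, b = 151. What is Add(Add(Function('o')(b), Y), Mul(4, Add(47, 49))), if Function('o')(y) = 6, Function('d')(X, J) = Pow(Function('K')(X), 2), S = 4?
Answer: -8260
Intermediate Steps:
Function('K')(j) = 4
Function('d')(X, J) = 16 (Function('d')(X, J) = Pow(4, 2) = 16)
Y = -8650 (Y = Add(16, -8666) = -8650)
Add(Add(Function('o')(b), Y), Mul(4, Add(47, 49))) = Add(Add(6, -8650), Mul(4, Add(47, 49))) = Add(-8644, Mul(4, 96)) = Add(-8644, 384) = -8260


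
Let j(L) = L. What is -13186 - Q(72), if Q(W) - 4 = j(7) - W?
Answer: -13125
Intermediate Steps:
Q(W) = 11 - W (Q(W) = 4 + (7 - W) = 11 - W)
-13186 - Q(72) = -13186 - (11 - 1*72) = -13186 - (11 - 72) = -13186 - 1*(-61) = -13186 + 61 = -13125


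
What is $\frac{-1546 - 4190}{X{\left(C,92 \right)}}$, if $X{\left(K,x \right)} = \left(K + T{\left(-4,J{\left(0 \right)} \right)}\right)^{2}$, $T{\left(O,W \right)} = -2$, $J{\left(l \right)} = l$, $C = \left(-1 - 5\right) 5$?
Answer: $- \frac{717}{128} \approx -5.6016$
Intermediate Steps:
$C = -30$ ($C = \left(-6\right) 5 = -30$)
$X{\left(K,x \right)} = \left(-2 + K\right)^{2}$ ($X{\left(K,x \right)} = \left(K - 2\right)^{2} = \left(-2 + K\right)^{2}$)
$\frac{-1546 - 4190}{X{\left(C,92 \right)}} = \frac{-1546 - 4190}{\left(-2 - 30\right)^{2}} = \frac{-1546 - 4190}{\left(-32\right)^{2}} = - \frac{5736}{1024} = \left(-5736\right) \frac{1}{1024} = - \frac{717}{128}$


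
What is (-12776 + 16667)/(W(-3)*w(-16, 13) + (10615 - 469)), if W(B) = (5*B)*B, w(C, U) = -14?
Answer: 1297/3172 ≈ 0.40889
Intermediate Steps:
W(B) = 5*B²
(-12776 + 16667)/(W(-3)*w(-16, 13) + (10615 - 469)) = (-12776 + 16667)/((5*(-3)²)*(-14) + (10615 - 469)) = 3891/((5*9)*(-14) + 10146) = 3891/(45*(-14) + 10146) = 3891/(-630 + 10146) = 3891/9516 = 3891*(1/9516) = 1297/3172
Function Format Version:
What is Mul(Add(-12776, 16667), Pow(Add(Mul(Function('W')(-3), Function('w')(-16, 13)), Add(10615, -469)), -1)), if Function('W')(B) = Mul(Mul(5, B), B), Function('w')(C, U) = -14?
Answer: Rational(1297, 3172) ≈ 0.40889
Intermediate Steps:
Function('W')(B) = Mul(5, Pow(B, 2))
Mul(Add(-12776, 16667), Pow(Add(Mul(Function('W')(-3), Function('w')(-16, 13)), Add(10615, -469)), -1)) = Mul(Add(-12776, 16667), Pow(Add(Mul(Mul(5, Pow(-3, 2)), -14), Add(10615, -469)), -1)) = Mul(3891, Pow(Add(Mul(Mul(5, 9), -14), 10146), -1)) = Mul(3891, Pow(Add(Mul(45, -14), 10146), -1)) = Mul(3891, Pow(Add(-630, 10146), -1)) = Mul(3891, Pow(9516, -1)) = Mul(3891, Rational(1, 9516)) = Rational(1297, 3172)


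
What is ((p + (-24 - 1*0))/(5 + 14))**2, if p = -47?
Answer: 5041/361 ≈ 13.964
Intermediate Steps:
((p + (-24 - 1*0))/(5 + 14))**2 = ((-47 + (-24 - 1*0))/(5 + 14))**2 = ((-47 + (-24 + 0))/19)**2 = ((-47 - 24)*(1/19))**2 = (-71*1/19)**2 = (-71/19)**2 = 5041/361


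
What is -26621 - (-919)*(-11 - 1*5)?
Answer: -41325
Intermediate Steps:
-26621 - (-919)*(-11 - 1*5) = -26621 - (-919)*(-11 - 5) = -26621 - (-919)*(-16) = -26621 - 1*14704 = -26621 - 14704 = -41325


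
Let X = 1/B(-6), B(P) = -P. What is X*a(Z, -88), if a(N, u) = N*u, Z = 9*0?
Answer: 0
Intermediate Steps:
Z = 0
X = 1/6 (X = 1/(-1*(-6)) = 1/6 ≈ 0.16667)
X*a(Z, -88) = (0*(-88))/6 = (1/6)*0 = 0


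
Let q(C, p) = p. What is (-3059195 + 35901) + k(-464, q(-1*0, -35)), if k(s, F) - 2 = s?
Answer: -3023756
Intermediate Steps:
k(s, F) = 2 + s
(-3059195 + 35901) + k(-464, q(-1*0, -35)) = (-3059195 + 35901) + (2 - 464) = -3023294 - 462 = -3023756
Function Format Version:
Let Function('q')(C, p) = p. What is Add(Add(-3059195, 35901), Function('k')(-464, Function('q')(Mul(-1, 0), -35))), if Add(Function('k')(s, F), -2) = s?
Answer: -3023756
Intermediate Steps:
Function('k')(s, F) = Add(2, s)
Add(Add(-3059195, 35901), Function('k')(-464, Function('q')(Mul(-1, 0), -35))) = Add(Add(-3059195, 35901), Add(2, -464)) = Add(-3023294, -462) = -3023756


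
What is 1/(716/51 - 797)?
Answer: -51/39931 ≈ -0.0012772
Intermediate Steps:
1/(716/51 - 797) = 1/(-39931/51) = -51/39931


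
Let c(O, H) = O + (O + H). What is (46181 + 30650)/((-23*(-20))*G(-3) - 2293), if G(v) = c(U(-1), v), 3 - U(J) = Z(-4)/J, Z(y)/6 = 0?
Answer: -76831/913 ≈ -84.152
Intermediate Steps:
Z(y) = 0 (Z(y) = 6*0 = 0)
U(J) = 3 (U(J) = 3 - 0/J = 3 - 1*0 = 3 + 0 = 3)
c(O, H) = H + 2*O (c(O, H) = O + (H + O) = H + 2*O)
G(v) = 6 + v (G(v) = v + 2*3 = v + 6 = 6 + v)
(46181 + 30650)/((-23*(-20))*G(-3) - 2293) = (46181 + 30650)/((-23*(-20))*(6 - 3) - 2293) = 76831/(460*3 - 2293) = 76831/(1380 - 2293) = 76831/(-913) = 76831*(-1/913) = -76831/913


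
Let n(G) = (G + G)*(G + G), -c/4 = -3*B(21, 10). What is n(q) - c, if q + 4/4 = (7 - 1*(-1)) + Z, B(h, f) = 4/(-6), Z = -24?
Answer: 1164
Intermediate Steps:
B(h, f) = -⅔ (B(h, f) = 4*(-⅙) = -⅔)
c = -8 (c = -(-12)*(-2)/3 = -4*2 = -8)
q = -17 (q = -1 + ((7 - 1*(-1)) - 24) = -1 + ((7 + 1) - 24) = -1 + (8 - 24) = -1 - 16 = -17)
n(G) = 4*G² (n(G) = (2*G)*(2*G) = 4*G²)
n(q) - c = 4*(-17)² - 1*(-8) = 4*289 + 8 = 1156 + 8 = 1164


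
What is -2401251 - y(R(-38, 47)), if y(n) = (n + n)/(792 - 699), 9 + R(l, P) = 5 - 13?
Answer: -223316309/93 ≈ -2.4013e+6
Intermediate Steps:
R(l, P) = -17 (R(l, P) = -9 + (5 - 13) = -9 - 8 = -17)
y(n) = 2*n/93 (y(n) = (2*n)/93 = (2*n)*(1/93) = 2*n/93)
-2401251 - y(R(-38, 47)) = -2401251 - 2*(-17)/93 = -2401251 - 1*(-34/93) = -2401251 + 34/93 = -223316309/93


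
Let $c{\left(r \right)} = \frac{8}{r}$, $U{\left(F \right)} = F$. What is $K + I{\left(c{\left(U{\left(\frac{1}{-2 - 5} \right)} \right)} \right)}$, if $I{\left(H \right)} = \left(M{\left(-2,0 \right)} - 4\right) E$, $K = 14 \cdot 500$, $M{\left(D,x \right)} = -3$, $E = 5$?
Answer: $6965$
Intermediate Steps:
$K = 7000$
$I{\left(H \right)} = -35$ ($I{\left(H \right)} = \left(-3 - 4\right) 5 = \left(-7\right) 5 = -35$)
$K + I{\left(c{\left(U{\left(\frac{1}{-2 - 5} \right)} \right)} \right)} = 7000 - 35 = 6965$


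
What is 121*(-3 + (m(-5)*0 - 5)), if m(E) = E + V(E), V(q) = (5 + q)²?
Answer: -968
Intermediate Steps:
m(E) = E + (5 + E)²
121*(-3 + (m(-5)*0 - 5)) = 121*(-3 + ((-5 + (5 - 5)²)*0 - 5)) = 121*(-3 + ((-5 + 0²)*0 - 5)) = 121*(-3 + ((-5 + 0)*0 - 5)) = 121*(-3 + (-5*0 - 5)) = 121*(-3 + (0 - 5)) = 121*(-3 - 5) = 121*(-8) = -968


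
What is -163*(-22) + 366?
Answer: 3952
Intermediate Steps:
-163*(-22) + 366 = 3586 + 366 = 3952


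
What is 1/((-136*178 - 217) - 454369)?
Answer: -1/478794 ≈ -2.0886e-6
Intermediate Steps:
1/((-136*178 - 217) - 454369) = 1/((-24208 - 217) - 454369) = 1/(-24425 - 454369) = 1/(-478794) = -1/478794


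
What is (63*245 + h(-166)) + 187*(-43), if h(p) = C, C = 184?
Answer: 7578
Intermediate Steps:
h(p) = 184
(63*245 + h(-166)) + 187*(-43) = (63*245 + 184) + 187*(-43) = (15435 + 184) - 8041 = 15619 - 8041 = 7578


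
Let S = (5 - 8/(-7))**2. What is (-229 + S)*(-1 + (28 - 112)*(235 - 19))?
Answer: 170054940/49 ≈ 3.4705e+6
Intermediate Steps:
S = 1849/49 (S = (5 - 8*(-1/7))**2 = (5 + 8/7)**2 = (43/7)**2 = 1849/49 ≈ 37.735)
(-229 + S)*(-1 + (28 - 112)*(235 - 19)) = (-229 + 1849/49)*(-1 + (28 - 112)*(235 - 19)) = -9372*(-1 - 84*216)/49 = -9372*(-1 - 18144)/49 = -9372/49*(-18145) = 170054940/49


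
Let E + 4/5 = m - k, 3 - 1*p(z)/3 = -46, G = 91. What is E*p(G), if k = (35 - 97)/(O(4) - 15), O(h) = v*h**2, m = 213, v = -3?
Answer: 465731/15 ≈ 31049.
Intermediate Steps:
p(z) = 147 (p(z) = 9 - 3*(-46) = 9 + 138 = 147)
O(h) = -3*h**2
k = 62/63 (k = (35 - 97)/(-3*4**2 - 15) = -62/(-3*16 - 15) = -62/(-48 - 15) = -62/(-63) = -62*(-1/63) = 62/63 ≈ 0.98413)
E = 66533/315 (E = -4/5 + (213 - 1*62/63) = -4/5 + (213 - 62/63) = -4/5 + 13357/63 = 66533/315 ≈ 211.22)
E*p(G) = (66533/315)*147 = 465731/15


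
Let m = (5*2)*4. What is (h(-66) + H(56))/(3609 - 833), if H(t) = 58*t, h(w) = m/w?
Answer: 26791/22902 ≈ 1.1698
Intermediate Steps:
m = 40 (m = 10*4 = 40)
h(w) = 40/w
(h(-66) + H(56))/(3609 - 833) = (40/(-66) + 58*56)/(3609 - 833) = (40*(-1/66) + 3248)/2776 = (-20/33 + 3248)*(1/2776) = (107164/33)*(1/2776) = 26791/22902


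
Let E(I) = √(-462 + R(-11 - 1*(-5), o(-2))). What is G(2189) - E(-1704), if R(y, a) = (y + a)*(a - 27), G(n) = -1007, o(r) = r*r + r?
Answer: -1007 - I*√362 ≈ -1007.0 - 19.026*I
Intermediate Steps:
o(r) = r + r² (o(r) = r² + r = r + r²)
R(y, a) = (-27 + a)*(a + y) (R(y, a) = (a + y)*(-27 + a) = (-27 + a)*(a + y))
E(I) = I*√362 (E(I) = √(-462 + ((-2*(1 - 2))² - (-54)*(1 - 2) - 27*(-11 - 1*(-5)) + (-2*(1 - 2))*(-11 - 1*(-5)))) = √(-462 + ((-2*(-1))² - (-54)*(-1) - 27*(-11 + 5) + (-2*(-1))*(-11 + 5))) = √(-462 + (2² - 27*2 - 27*(-6) + 2*(-6))) = √(-462 + (4 - 54 + 162 - 12)) = √(-462 + 100) = √(-362) = I*√362)
G(2189) - E(-1704) = -1007 - I*√362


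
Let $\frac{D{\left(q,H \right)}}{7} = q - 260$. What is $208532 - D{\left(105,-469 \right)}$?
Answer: $209617$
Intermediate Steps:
$D{\left(q,H \right)} = -1820 + 7 q$ ($D{\left(q,H \right)} = 7 \left(q - 260\right) = 7 \left(-260 + q\right) = -1820 + 7 q$)
$208532 - D{\left(105,-469 \right)} = 208532 - \left(-1820 + 7 \cdot 105\right) = 208532 - \left(-1820 + 735\right) = 208532 - -1085 = 208532 + 1085 = 209617$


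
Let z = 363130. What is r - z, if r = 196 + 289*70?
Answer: -342704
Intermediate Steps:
r = 20426 (r = 196 + 20230 = 20426)
r - z = 20426 - 1*363130 = 20426 - 363130 = -342704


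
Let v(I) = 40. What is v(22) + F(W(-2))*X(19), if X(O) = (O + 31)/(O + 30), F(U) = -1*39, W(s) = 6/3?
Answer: 10/49 ≈ 0.20408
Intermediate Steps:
W(s) = 2 (W(s) = 6*(1/3) = 2)
F(U) = -39
X(O) = (31 + O)/(30 + O)
v(22) + F(W(-2))*X(19) = 40 - 39*(31 + 19)/(30 + 19) = 40 - 39*50/49 = 40 - 1950/49 = 10/49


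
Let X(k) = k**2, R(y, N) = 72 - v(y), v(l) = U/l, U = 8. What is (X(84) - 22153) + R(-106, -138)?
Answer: -796321/53 ≈ -15025.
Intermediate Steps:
v(l) = 8/l
R(y, N) = 72 - 8/y
(X(84) - 22153) + R(-106, -138) = (84**2 - 22153) + (72 - 8/(-106)) = (7056 - 22153) + (72 - 8*(-1/106)) = -15097 + (72 + 4/53) = -15097 + 3820/53 = -796321/53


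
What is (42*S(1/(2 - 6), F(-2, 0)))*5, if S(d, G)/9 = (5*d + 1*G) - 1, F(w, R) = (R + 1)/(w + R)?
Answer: -10395/2 ≈ -5197.5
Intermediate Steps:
F(w, R) = (1 + R)/(R + w)
S(d, G) = -9 + 9*G + 45*d (S(d, G) = 9*((5*d + 1*G) - 1) = 9*((5*d + G) - 1) = 9*((G + 5*d) - 1) = 9*(-1 + G + 5*d) = -9 + 9*G + 45*d)
(42*S(1/(2 - 6), F(-2, 0)))*5 = (42*(-9 + 9*((1 + 0)/(0 - 2)) + 45/(2 - 6)))*5 = (42*(-9 + 9*(1/(-2)) + 45/(-4)))*5 = (42*(-9 + 9*(-½*1) + 45*(-¼)))*5 = (42*(-9 + 9*(-½) - 45/4))*5 = (42*(-9 - 9/2 - 45/4))*5 = (42*(-99/4))*5 = -2079/2*5 = -10395/2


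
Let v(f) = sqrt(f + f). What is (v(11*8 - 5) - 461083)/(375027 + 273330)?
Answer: -461083/648357 + sqrt(166)/648357 ≈ -0.71114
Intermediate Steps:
v(f) = sqrt(2)*sqrt(f) (v(f) = sqrt(2*f) = sqrt(2)*sqrt(f))
(v(11*8 - 5) - 461083)/(375027 + 273330) = (sqrt(2)*sqrt(11*8 - 5) - 461083)/(375027 + 273330) = (sqrt(2)*sqrt(88 - 5) - 461083)/648357 = (sqrt(2)*sqrt(83) - 461083)*(1/648357) = (sqrt(166) - 461083)*(1/648357) = (-461083 + sqrt(166))*(1/648357) = -461083/648357 + sqrt(166)/648357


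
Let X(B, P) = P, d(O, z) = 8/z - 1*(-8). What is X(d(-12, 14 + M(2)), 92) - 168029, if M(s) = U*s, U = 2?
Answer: -167937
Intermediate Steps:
M(s) = 2*s
d(O, z) = 8 + 8/z (d(O, z) = 8/z + 8 = 8 + 8/z)
X(d(-12, 14 + M(2)), 92) - 168029 = 92 - 168029 = -167937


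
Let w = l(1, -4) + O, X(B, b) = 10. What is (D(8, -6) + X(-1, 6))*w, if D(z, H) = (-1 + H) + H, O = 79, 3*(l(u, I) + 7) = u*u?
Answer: -217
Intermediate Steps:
l(u, I) = -7 + u**2/3 (l(u, I) = -7 + (u*u)/3 = -7 + u**2/3)
w = 217/3 (w = (-7 + (1/3)*1**2) + 79 = (-7 + (1/3)*1) + 79 = (-7 + 1/3) + 79 = -20/3 + 79 = 217/3 ≈ 72.333)
D(z, H) = -1 + 2*H
(D(8, -6) + X(-1, 6))*w = ((-1 + 2*(-6)) + 10)*(217/3) = ((-1 - 12) + 10)*(217/3) = (-13 + 10)*(217/3) = -3*217/3 = -217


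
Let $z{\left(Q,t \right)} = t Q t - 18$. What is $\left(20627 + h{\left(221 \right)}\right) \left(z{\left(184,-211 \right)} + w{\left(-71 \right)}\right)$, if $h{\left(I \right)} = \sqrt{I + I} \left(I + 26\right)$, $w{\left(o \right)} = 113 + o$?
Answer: $168974073776 + 2023396336 \sqrt{442} \approx 2.1151 \cdot 10^{11}$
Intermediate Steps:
$z{\left(Q,t \right)} = -18 + Q t^{2}$ ($z{\left(Q,t \right)} = Q t t - 18 = Q t^{2} - 18 = -18 + Q t^{2}$)
$h{\left(I \right)} = \sqrt{2} \sqrt{I} \left(26 + I\right)$ ($h{\left(I \right)} = \sqrt{2 I} \left(26 + I\right) = \sqrt{2} \sqrt{I} \left(26 + I\right)$)
$\left(20627 + h{\left(221 \right)}\right) \left(z{\left(184,-211 \right)} + w{\left(-71 \right)}\right) = \left(20627 + \sqrt{2} \sqrt{221} \left(26 + 221\right)\right) \left(\left(-18 + 184 \left(-211\right)^{2}\right) + \left(113 - 71\right)\right) = \left(20627 + \sqrt{2} \sqrt{221} \cdot 247\right) \left(\left(-18 + 184 \cdot 44521\right) + 42\right) = \left(20627 + 247 \sqrt{442}\right) \left(\left(-18 + 8191864\right) + 42\right) = \left(20627 + 247 \sqrt{442}\right) \left(8191846 + 42\right) = \left(20627 + 247 \sqrt{442}\right) 8191888 = 168974073776 + 2023396336 \sqrt{442}$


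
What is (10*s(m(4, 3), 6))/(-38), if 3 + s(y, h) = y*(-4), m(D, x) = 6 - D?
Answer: 55/19 ≈ 2.8947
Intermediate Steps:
s(y, h) = -3 - 4*y (s(y, h) = -3 + y*(-4) = -3 - 4*y)
(10*s(m(4, 3), 6))/(-38) = (10*(-3 - 4*(6 - 1*4)))/(-38) = (10*(-3 - 4*(6 - 4)))*(-1/38) = (10*(-3 - 4*2))*(-1/38) = (10*(-3 - 8))*(-1/38) = (10*(-11))*(-1/38) = -110*(-1/38) = 55/19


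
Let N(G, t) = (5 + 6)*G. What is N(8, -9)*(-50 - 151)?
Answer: -17688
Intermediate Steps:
N(G, t) = 11*G
N(8, -9)*(-50 - 151) = (11*8)*(-50 - 151) = 88*(-201) = -17688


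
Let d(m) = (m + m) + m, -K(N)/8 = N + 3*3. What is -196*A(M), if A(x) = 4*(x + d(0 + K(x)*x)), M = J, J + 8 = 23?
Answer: 6762000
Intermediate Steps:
J = 15 (J = -8 + 23 = 15)
M = 15
K(N) = -72 - 8*N (K(N) = -8*(N + 3*3) = -8*(N + 9) = -8*(9 + N) = -72 - 8*N)
d(m) = 3*m (d(m) = 2*m + m = 3*m)
A(x) = 4*x + 12*x*(-72 - 8*x) (A(x) = 4*(x + 3*(0 + (-72 - 8*x)*x)) = 4*(x + 3*(0 + x*(-72 - 8*x))) = 4*(x + 3*(x*(-72 - 8*x))) = 4*(x + 3*x*(-72 - 8*x)) = 4*x + 12*x*(-72 - 8*x))
-196*A(M) = -784*15*(-215 - 24*15) = -784*15*(-215 - 360) = -784*15*(-575) = -196*(-34500) = 6762000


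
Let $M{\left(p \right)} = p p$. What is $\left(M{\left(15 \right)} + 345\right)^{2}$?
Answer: $324900$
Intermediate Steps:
$M{\left(p \right)} = p^{2}$
$\left(M{\left(15 \right)} + 345\right)^{2} = \left(15^{2} + 345\right)^{2} = \left(225 + 345\right)^{2} = 570^{2} = 324900$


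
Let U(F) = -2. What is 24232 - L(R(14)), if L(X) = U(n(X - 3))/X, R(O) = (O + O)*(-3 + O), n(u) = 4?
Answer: 3731729/154 ≈ 24232.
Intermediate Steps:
R(O) = 2*O*(-3 + O) (R(O) = (2*O)*(-3 + O) = 2*O*(-3 + O))
L(X) = -2/X
24232 - L(R(14)) = 24232 - (-2)/(2*14*(-3 + 14)) = 24232 - (-2)/(2*14*11) = 24232 - (-2)/308 = 24232 - 1*(-1/154) = 24232 + 1/154 = 3731729/154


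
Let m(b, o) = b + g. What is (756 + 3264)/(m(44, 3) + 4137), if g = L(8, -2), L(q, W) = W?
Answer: 1340/1393 ≈ 0.96195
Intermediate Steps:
g = -2
m(b, o) = -2 + b (m(b, o) = b - 2 = -2 + b)
(756 + 3264)/(m(44, 3) + 4137) = (756 + 3264)/((-2 + 44) + 4137) = 4020/(42 + 4137) = 4020/4179 = 4020*(1/4179) = 1340/1393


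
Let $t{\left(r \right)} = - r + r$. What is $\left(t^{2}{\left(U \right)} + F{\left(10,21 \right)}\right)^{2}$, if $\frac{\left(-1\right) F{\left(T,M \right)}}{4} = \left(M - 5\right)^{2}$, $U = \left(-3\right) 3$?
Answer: $1048576$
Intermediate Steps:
$U = -9$
$F{\left(T,M \right)} = - 4 \left(-5 + M\right)^{2}$ ($F{\left(T,M \right)} = - 4 \left(M - 5\right)^{2} = - 4 \left(-5 + M\right)^{2}$)
$t{\left(r \right)} = 0$
$\left(t^{2}{\left(U \right)} + F{\left(10,21 \right)}\right)^{2} = \left(0^{2} - 4 \left(-5 + 21\right)^{2}\right)^{2} = \left(0 - 4 \cdot 16^{2}\right)^{2} = \left(0 - 1024\right)^{2} = \left(-1024\right)^{2} = 1048576$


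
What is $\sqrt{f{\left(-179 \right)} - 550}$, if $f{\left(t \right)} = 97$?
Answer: $i \sqrt{453} \approx 21.284 i$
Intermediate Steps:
$\sqrt{f{\left(-179 \right)} - 550} = \sqrt{97 - 550} = \sqrt{-453} = i \sqrt{453}$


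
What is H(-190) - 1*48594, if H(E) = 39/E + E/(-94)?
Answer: -433928203/8930 ≈ -48592.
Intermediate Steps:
H(E) = 39/E - E/94 (H(E) = 39/E + E*(-1/94) = 39/E - E/94)
H(-190) - 1*48594 = (39/(-190) - 1/94*(-190)) - 1*48594 = (39*(-1/190) + 95/47) - 48594 = (-39/190 + 95/47) - 48594 = 16217/8930 - 48594 = -433928203/8930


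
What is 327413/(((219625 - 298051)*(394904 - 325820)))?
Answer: -327413/5417981784 ≈ -6.0431e-5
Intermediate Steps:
327413/(((219625 - 298051)*(394904 - 325820))) = 327413/((-78426*69084)) = 327413/(-5417981784) = 327413*(-1/5417981784) = -327413/5417981784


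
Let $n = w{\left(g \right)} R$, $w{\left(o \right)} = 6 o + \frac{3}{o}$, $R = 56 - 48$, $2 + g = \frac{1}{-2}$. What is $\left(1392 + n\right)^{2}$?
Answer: $\frac{39841344}{25} \approx 1.5937 \cdot 10^{6}$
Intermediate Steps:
$g = - \frac{5}{2}$ ($g = -2 + \frac{1}{-2} = -2 - \frac{1}{2} = - \frac{5}{2} \approx -2.5$)
$R = 8$ ($R = 56 - 48 = 8$)
$w{\left(o \right)} = \frac{3}{o} + 6 o$
$n = - \frac{648}{5}$ ($n = \left(\frac{3}{- \frac{5}{2}} + 6 \left(- \frac{5}{2}\right)\right) 8 = \left(3 \left(- \frac{2}{5}\right) - 15\right) 8 = \left(- \frac{6}{5} - 15\right) 8 = \left(- \frac{81}{5}\right) 8 = - \frac{648}{5} \approx -129.6$)
$\left(1392 + n\right)^{2} = \left(1392 - \frac{648}{5}\right)^{2} = \left(\frac{6312}{5}\right)^{2} = \frac{39841344}{25}$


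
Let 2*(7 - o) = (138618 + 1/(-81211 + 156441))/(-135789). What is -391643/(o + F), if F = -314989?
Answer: 8001584872260420/6435327893234939 ≈ 1.2434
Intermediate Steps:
o = 153443922721/20430812940 (o = 7 - (138618 + 1/(-81211 + 156441))/(2*(-135789)) = 7 - (138618 + 1/75230)*(-1)/(2*135789) = 7 - 10428232141*(-1)/(150460*135789) = 7 - 1/2*(-10428232141/10215406470) = 7 + 10428232141/20430812940 = 153443922721/20430812940 ≈ 7.5104)
-391643/(o + F) = -391643/(153443922721/20430812940 - 314989) = -391643/(-6435327893234939/20430812940) = -391643*(-20430812940/6435327893234939) = 8001584872260420/6435327893234939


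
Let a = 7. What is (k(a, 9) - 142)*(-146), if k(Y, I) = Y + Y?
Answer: 18688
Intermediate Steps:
k(Y, I) = 2*Y
(k(a, 9) - 142)*(-146) = (2*7 - 142)*(-146) = (14 - 142)*(-146) = -128*(-146) = 18688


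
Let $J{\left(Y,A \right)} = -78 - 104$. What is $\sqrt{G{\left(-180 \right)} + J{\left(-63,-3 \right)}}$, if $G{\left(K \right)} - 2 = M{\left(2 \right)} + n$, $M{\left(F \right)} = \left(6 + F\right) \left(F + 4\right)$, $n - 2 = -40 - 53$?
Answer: $i \sqrt{223} \approx 14.933 i$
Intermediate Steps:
$n = -91$ ($n = 2 - 93 = -91$)
$M{\left(F \right)} = \left(4 + F\right) \left(6 + F\right)$ ($M{\left(F \right)} = \left(6 + F\right) \left(4 + F\right) = \left(4 + F\right) \left(6 + F\right)$)
$G{\left(K \right)} = -41$ ($G{\left(K \right)} = 2 + \left(\left(24 + 2^{2} + 10 \cdot 2\right) - 91\right) = 2 + \left(\left(24 + 4 + 20\right) - 91\right) = 2 + \left(48 - 91\right) = 2 - 43 = -41$)
$J{\left(Y,A \right)} = -182$ ($J{\left(Y,A \right)} = -78 - 104 = -182$)
$\sqrt{G{\left(-180 \right)} + J{\left(-63,-3 \right)}} = \sqrt{-41 - 182} = \sqrt{-223} = i \sqrt{223}$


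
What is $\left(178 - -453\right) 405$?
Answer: $255555$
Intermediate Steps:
$\left(178 - -453\right) 405 = \left(178 + 453\right) 405 = 631 \cdot 405 = 255555$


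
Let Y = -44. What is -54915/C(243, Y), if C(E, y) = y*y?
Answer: -54915/1936 ≈ -28.365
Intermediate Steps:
C(E, y) = y**2
-54915/C(243, Y) = -54915/((-44)**2) = -54915/1936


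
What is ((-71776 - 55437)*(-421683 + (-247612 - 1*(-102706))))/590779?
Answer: 72077486457/590779 ≈ 1.2200e+5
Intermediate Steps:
((-71776 - 55437)*(-421683 + (-247612 - 1*(-102706))))/590779 = -127213*(-421683 + (-247612 + 102706))*(1/590779) = -127213*(-421683 - 144906)*(1/590779) = -127213*(-566589)*(1/590779) = 72077486457*(1/590779) = 72077486457/590779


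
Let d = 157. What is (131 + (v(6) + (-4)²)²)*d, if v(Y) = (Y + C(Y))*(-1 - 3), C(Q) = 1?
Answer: 43175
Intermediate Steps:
v(Y) = -4 - 4*Y (v(Y) = (Y + 1)*(-1 - 3) = (1 + Y)*(-4) = -4 - 4*Y)
(131 + (v(6) + (-4)²)²)*d = (131 + ((-4 - 4*6) + (-4)²)²)*157 = (131 + ((-4 - 24) + 16)²)*157 = (131 + (-28 + 16)²)*157 = (131 + (-12)²)*157 = (131 + 144)*157 = 275*157 = 43175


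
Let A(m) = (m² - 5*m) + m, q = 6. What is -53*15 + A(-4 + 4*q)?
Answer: -475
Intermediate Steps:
A(m) = m² - 4*m
-53*15 + A(-4 + 4*q) = -53*15 + (-4 + 4*6)*(-4 + (-4 + 4*6)) = -795 + (-4 + 24)*(-4 + (-4 + 24)) = -795 + 20*(-4 + 20) = -795 + 20*16 = -795 + 320 = -475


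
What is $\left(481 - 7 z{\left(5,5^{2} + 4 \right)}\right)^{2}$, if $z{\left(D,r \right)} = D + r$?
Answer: $59049$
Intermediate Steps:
$\left(481 - 7 z{\left(5,5^{2} + 4 \right)}\right)^{2} = \left(481 - 7 \left(5 + \left(5^{2} + 4\right)\right)\right)^{2} = \left(481 - 7 \left(5 + \left(25 + 4\right)\right)\right)^{2} = \left(481 - 7 \left(5 + 29\right)\right)^{2} = \left(481 - 238\right)^{2} = 243^{2} = 59049$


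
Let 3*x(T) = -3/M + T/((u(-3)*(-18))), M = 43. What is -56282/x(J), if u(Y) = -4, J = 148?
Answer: -130686804/1537 ≈ -85027.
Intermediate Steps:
x(T) = -1/43 + T/216 (x(T) = (-3/43 + T/((-4*(-18))))/3 = (-3*1/43 + T/72)/3 = (-3/43 + T*(1/72))/3 = (-3/43 + T/72)/3 = -1/43 + T/216)
-56282/x(J) = -56282/(-1/43 + (1/216)*148) = -56282/(-1/43 + 37/54) = -56282/1537/2322 = -56282*2322/1537 = -130686804/1537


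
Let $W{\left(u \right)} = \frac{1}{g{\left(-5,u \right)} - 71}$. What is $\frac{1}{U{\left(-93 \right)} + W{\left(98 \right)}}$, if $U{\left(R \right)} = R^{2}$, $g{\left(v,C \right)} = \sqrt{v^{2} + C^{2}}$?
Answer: $\frac{39681683}{343207490345} - \frac{\sqrt{9629}}{343207490345} \approx 0.00011562$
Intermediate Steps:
$g{\left(v,C \right)} = \sqrt{C^{2} + v^{2}}$
$W{\left(u \right)} = \frac{1}{-71 + \sqrt{25 + u^{2}}}$ ($W{\left(u \right)} = \frac{1}{\sqrt{u^{2} + \left(-5\right)^{2}} - 71} = \frac{1}{\sqrt{u^{2} + 25} - 71} = \frac{1}{\sqrt{25 + u^{2}} - 71} = \frac{1}{-71 + \sqrt{25 + u^{2}}}$)
$\frac{1}{U{\left(-93 \right)} + W{\left(98 \right)}} = \frac{1}{\left(-93\right)^{2} + \frac{1}{-71 + \sqrt{25 + 98^{2}}}} = \frac{1}{8649 + \frac{1}{-71 + \sqrt{25 + 9604}}} = \frac{1}{8649 + \frac{1}{-71 + \sqrt{9629}}}$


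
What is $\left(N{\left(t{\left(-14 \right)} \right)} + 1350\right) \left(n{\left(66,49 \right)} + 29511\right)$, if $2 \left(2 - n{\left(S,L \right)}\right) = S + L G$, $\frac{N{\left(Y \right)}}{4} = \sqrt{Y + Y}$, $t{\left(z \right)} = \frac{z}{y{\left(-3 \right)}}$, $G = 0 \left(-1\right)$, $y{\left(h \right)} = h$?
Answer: $39798000 + \frac{235840 \sqrt{21}}{3} \approx 4.0158 \cdot 10^{7}$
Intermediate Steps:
$G = 0$
$t{\left(z \right)} = - \frac{z}{3}$ ($t{\left(z \right)} = \frac{z}{-3} = z \left(- \frac{1}{3}\right) = - \frac{z}{3}$)
$N{\left(Y \right)} = 4 \sqrt{2} \sqrt{Y}$ ($N{\left(Y \right)} = 4 \sqrt{Y + Y} = 4 \sqrt{2 Y} = 4 \sqrt{2} \sqrt{Y}$)
$n{\left(S,L \right)} = 2 - \frac{S}{2}$ ($n{\left(S,L \right)} = 2 - \frac{S + L 0}{2} = 2 - \frac{S + 0}{2} = 2 - \frac{S}{2}$)
$\left(N{\left(t{\left(-14 \right)} \right)} + 1350\right) \left(n{\left(66,49 \right)} + 29511\right) = \left(4 \sqrt{2} \sqrt{\left(- \frac{1}{3}\right) \left(-14\right)} + 1350\right) \left(\left(2 - 33\right) + 29511\right) = \left(4 \sqrt{2} \sqrt{\frac{14}{3}} + 1350\right) \left(\left(2 - 33\right) + 29511\right) = \left(4 \sqrt{2} \frac{\sqrt{42}}{3} + 1350\right) \left(-31 + 29511\right) = \left(\frac{8 \sqrt{21}}{3} + 1350\right) 29480 = \left(1350 + \frac{8 \sqrt{21}}{3}\right) 29480 = 39798000 + \frac{235840 \sqrt{21}}{3}$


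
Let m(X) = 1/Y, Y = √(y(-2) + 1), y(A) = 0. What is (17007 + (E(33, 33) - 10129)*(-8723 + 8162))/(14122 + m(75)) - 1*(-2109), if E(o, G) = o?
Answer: 35466270/14123 ≈ 2511.2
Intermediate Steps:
Y = 1 (Y = √(0 + 1) = √1 = 1)
m(X) = 1 (m(X) = 1/1 = 1)
(17007 + (E(33, 33) - 10129)*(-8723 + 8162))/(14122 + m(75)) - 1*(-2109) = (17007 + (33 - 10129)*(-8723 + 8162))/(14122 + 1) - 1*(-2109) = (17007 - 10096*(-561))/14123 + 2109 = (17007 + 5663856)*(1/14123) + 2109 = 5680863*(1/14123) + 2109 = 5680863/14123 + 2109 = 35466270/14123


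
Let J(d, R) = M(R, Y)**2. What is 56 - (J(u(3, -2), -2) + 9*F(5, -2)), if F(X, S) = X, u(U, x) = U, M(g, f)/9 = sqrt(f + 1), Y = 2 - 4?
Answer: 92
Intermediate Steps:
Y = -2
M(g, f) = 9*sqrt(1 + f) (M(g, f) = 9*sqrt(f + 1) = 9*sqrt(1 + f))
J(d, R) = -81 (J(d, R) = (9*sqrt(1 - 2))**2 = (9*sqrt(-1))**2 = (9*I)**2 = -81)
56 - (J(u(3, -2), -2) + 9*F(5, -2)) = 56 - (-81 + 9*5) = 56 - (-81 + 45) = 56 - 1*(-36) = 56 + 36 = 92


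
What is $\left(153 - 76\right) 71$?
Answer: $5467$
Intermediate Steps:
$\left(153 - 76\right) 71 = 77 \cdot 71 = 5467$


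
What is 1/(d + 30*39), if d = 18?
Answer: 1/1188 ≈ 0.00084175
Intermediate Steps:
1/(d + 30*39) = 1/(18 + 30*39) = 1/(18 + 1170) = 1/1188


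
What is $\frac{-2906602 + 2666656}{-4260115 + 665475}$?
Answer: $\frac{17139}{256760} \approx 0.066751$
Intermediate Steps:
$\frac{-2906602 + 2666656}{-4260115 + 665475} = - \frac{239946}{-3594640} = \left(-239946\right) \left(- \frac{1}{3594640}\right) = \frac{17139}{256760}$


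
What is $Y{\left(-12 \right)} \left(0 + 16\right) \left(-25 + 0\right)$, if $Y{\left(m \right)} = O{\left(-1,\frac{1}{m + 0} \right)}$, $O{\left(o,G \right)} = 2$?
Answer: $-800$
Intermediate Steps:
$Y{\left(m \right)} = 2$
$Y{\left(-12 \right)} \left(0 + 16\right) \left(-25 + 0\right) = 2 \left(0 + 16\right) \left(-25 + 0\right) = 2 \cdot 16 \left(-25\right) = 2 \left(-400\right) = -800$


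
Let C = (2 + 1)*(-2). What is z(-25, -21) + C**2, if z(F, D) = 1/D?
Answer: 755/21 ≈ 35.952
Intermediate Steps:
C = -6 (C = 3*(-2) = -6)
z(-25, -21) + C**2 = 1/(-21) + (-6)**2 = -1/21 + 36 = 755/21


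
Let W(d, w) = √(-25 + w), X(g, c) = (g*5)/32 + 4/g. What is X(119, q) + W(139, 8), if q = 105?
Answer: 70933/3808 + I*√17 ≈ 18.627 + 4.1231*I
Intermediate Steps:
X(g, c) = 4/g + 5*g/32 (X(g, c) = (5*g)*(1/32) + 4/g = 5*g/32 + 4/g = 4/g + 5*g/32)
X(119, q) + W(139, 8) = (4/119 + (5/32)*119) + √(-25 + 8) = (4*(1/119) + 595/32) + √(-17) = (4/119 + 595/32) + I*√17 = 70933/3808 + I*√17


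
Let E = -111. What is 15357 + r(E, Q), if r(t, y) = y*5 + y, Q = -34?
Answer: 15153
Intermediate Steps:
r(t, y) = 6*y (r(t, y) = 5*y + y = 6*y)
15357 + r(E, Q) = 15357 + 6*(-34) = 15357 - 204 = 15153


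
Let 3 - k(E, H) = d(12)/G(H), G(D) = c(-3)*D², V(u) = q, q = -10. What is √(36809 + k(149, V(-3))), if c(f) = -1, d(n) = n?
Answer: √920303/5 ≈ 191.86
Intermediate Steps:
V(u) = -10
G(D) = -D²
k(E, H) = 3 + 12/H² (k(E, H) = 3 - 12/((-H²)) = 3 - 12*(-1/H²) = 3 - (-12)/H² = 3 + 12/H²)
√(36809 + k(149, V(-3))) = √(36809 + (3 + 12/(-10)²)) = √(36809 + (3 + 12*(1/100))) = √(36809 + (3 + 3/25)) = √(36809 + 78/25) = √(920303/25) = √920303/5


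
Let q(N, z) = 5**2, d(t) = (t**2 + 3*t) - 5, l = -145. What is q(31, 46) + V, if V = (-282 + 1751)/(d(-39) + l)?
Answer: 32819/1254 ≈ 26.171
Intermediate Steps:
d(t) = -5 + t**2 + 3*t
q(N, z) = 25
V = 1469/1254 (V = (-282 + 1751)/((-5 + (-39)**2 + 3*(-39)) - 145) = 1469/((-5 + 1521 - 117) - 145) = 1469/(1399 - 145) = 1469/1254 ≈ 1.1715)
q(31, 46) + V = 25 + 1469/1254 = 32819/1254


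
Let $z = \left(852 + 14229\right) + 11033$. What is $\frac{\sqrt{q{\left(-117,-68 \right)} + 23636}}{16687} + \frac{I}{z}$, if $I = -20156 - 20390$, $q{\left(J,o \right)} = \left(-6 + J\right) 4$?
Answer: $- \frac{1843}{1187} + \frac{2 \sqrt{5786}}{16687} \approx -1.5435$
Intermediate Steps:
$q{\left(J,o \right)} = -24 + 4 J$
$I = -40546$ ($I = -20156 - 20390 = -40546$)
$z = 26114$ ($z = 15081 + 11033 = 26114$)
$\frac{\sqrt{q{\left(-117,-68 \right)} + 23636}}{16687} + \frac{I}{z} = \frac{\sqrt{\left(-24 + 4 \left(-117\right)\right) + 23636}}{16687} - \frac{40546}{26114} = \sqrt{\left(-24 - 468\right) + 23636} \cdot \frac{1}{16687} - \frac{1843}{1187} = \sqrt{-492 + 23636} \cdot \frac{1}{16687} - \frac{1843}{1187} = \sqrt{23144} \cdot \frac{1}{16687} - \frac{1843}{1187} = 2 \sqrt{5786} \cdot \frac{1}{16687} - \frac{1843}{1187} = \frac{2 \sqrt{5786}}{16687} - \frac{1843}{1187} = - \frac{1843}{1187} + \frac{2 \sqrt{5786}}{16687}$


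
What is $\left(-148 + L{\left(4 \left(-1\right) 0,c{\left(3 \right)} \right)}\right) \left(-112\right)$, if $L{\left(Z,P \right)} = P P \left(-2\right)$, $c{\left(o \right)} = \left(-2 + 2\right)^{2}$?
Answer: $16576$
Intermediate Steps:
$c{\left(o \right)} = 0$ ($c{\left(o \right)} = 0^{2} = 0$)
$L{\left(Z,P \right)} = - 2 P^{2}$ ($L{\left(Z,P \right)} = P^{2} \left(-2\right) = - 2 P^{2}$)
$\left(-148 + L{\left(4 \left(-1\right) 0,c{\left(3 \right)} \right)}\right) \left(-112\right) = \left(-148 - 2 \cdot 0^{2}\right) \left(-112\right) = \left(-148 - 0\right) \left(-112\right) = \left(-148 + 0\right) \left(-112\right) = \left(-148\right) \left(-112\right) = 16576$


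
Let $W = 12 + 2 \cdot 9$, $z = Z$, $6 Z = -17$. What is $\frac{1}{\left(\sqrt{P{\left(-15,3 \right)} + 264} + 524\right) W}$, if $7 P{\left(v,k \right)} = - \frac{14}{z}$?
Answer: $\frac{2227}{34974690} - \frac{\sqrt{85}}{4663292} \approx 6.1698 \cdot 10^{-5}$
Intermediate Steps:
$Z = - \frac{17}{6}$ ($Z = \frac{1}{6} \left(-17\right) = - \frac{17}{6} \approx -2.8333$)
$z = - \frac{17}{6} \approx -2.8333$
$W = 30$ ($W = 12 + 18 = 30$)
$P{\left(v,k \right)} = \frac{12}{17}$ ($P{\left(v,k \right)} = \frac{\left(-14\right) \frac{1}{- \frac{17}{6}}}{7} = \frac{\left(-14\right) \left(- \frac{6}{17}\right)}{7} = \frac{1}{7} \cdot \frac{84}{17} = \frac{12}{17}$)
$\frac{1}{\left(\sqrt{P{\left(-15,3 \right)} + 264} + 524\right) W} = \frac{1}{\left(\sqrt{\frac{12}{17} + 264} + 524\right) 30} = \frac{1}{\sqrt{\frac{4500}{17}} + 524} \cdot \frac{1}{30} = \frac{1}{\frac{30 \sqrt{85}}{17} + 524} \cdot \frac{1}{30} = \frac{1}{524 + \frac{30 \sqrt{85}}{17}} \cdot \frac{1}{30} = \frac{1}{30 \left(524 + \frac{30 \sqrt{85}}{17}\right)}$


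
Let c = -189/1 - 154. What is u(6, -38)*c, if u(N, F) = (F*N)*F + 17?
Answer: -2977583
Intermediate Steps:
u(N, F) = 17 + N*F² (u(N, F) = N*F² + 17 = 17 + N*F²)
c = -343 (c = -189*1 - 154 = -189 - 154 = -343)
u(6, -38)*c = (17 + 6*(-38)²)*(-343) = (17 + 6*1444)*(-343) = (17 + 8664)*(-343) = 8681*(-343) = -2977583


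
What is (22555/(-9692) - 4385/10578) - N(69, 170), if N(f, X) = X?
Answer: -8854911065/51260988 ≈ -172.74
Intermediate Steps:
(22555/(-9692) - 4385/10578) - N(69, 170) = (22555/(-9692) - 4385/10578) - 1*170 = (22555*(-1/9692) - 4385*1/10578) - 170 = (-22555/9692 - 4385/10578) - 170 = -140543105/51260988 - 170 = -8854911065/51260988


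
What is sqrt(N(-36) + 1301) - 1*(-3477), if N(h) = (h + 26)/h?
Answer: 3477 + sqrt(46846)/6 ≈ 3513.1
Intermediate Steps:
N(h) = (26 + h)/h
sqrt(N(-36) + 1301) - 1*(-3477) = sqrt((26 - 36)/(-36) + 1301) - 1*(-3477) = sqrt(-1/36*(-10) + 1301) + 3477 = sqrt(5/18 + 1301) + 3477 = sqrt(23423/18) + 3477 = sqrt(46846)/6 + 3477 = 3477 + sqrt(46846)/6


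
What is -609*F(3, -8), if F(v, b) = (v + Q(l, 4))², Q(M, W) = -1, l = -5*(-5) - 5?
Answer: -2436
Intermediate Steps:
l = 20 (l = 25 - 5 = 20)
F(v, b) = (-1 + v)² (F(v, b) = (v - 1)² = (-1 + v)²)
-609*F(3, -8) = -609*(-1 + 3)² = -609*2² = -609*4 = -2436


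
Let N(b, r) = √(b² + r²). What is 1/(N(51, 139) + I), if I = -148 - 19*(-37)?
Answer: 555/286103 - √21922/286103 ≈ 0.0014224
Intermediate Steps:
I = 555 (I = -148 + 703 = 555)
1/(N(51, 139) + I) = 1/(√(51² + 139²) + 555) = 1/(√(2601 + 19321) + 555) = 1/(√21922 + 555) = 1/(555 + √21922)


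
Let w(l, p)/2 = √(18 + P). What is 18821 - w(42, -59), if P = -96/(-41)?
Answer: 18821 - 2*√34194/41 ≈ 18812.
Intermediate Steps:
P = 96/41 (P = -96*(-1/41) = 96/41 ≈ 2.3415)
w(l, p) = 2*√34194/41 (w(l, p) = 2*√(18 + 96/41) = 2*√(834/41) = 2*(√34194/41) = 2*√34194/41)
18821 - w(42, -59) = 18821 - 2*√34194/41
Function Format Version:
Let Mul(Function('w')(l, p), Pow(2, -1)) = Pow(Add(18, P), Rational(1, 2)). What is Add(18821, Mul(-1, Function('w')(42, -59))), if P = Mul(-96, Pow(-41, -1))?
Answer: Add(18821, Mul(Rational(-2, 41), Pow(34194, Rational(1, 2)))) ≈ 18812.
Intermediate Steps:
P = Rational(96, 41) (P = Mul(-96, Rational(-1, 41)) = Rational(96, 41) ≈ 2.3415)
Function('w')(l, p) = Mul(Rational(2, 41), Pow(34194, Rational(1, 2))) (Function('w')(l, p) = Mul(2, Pow(Add(18, Rational(96, 41)), Rational(1, 2))) = Mul(2, Pow(Rational(834, 41), Rational(1, 2))) = Mul(2, Mul(Rational(1, 41), Pow(34194, Rational(1, 2)))) = Mul(Rational(2, 41), Pow(34194, Rational(1, 2))))
Add(18821, Mul(-1, Function('w')(42, -59))) = Add(18821, Mul(-1, Mul(Rational(2, 41), Pow(34194, Rational(1, 2))))) = Add(18821, Mul(Rational(-2, 41), Pow(34194, Rational(1, 2))))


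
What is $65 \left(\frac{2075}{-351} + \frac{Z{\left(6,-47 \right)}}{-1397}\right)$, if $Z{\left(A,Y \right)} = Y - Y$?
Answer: $- \frac{10375}{27} \approx -384.26$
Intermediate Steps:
$Z{\left(A,Y \right)} = 0$
$65 \left(\frac{2075}{-351} + \frac{Z{\left(6,-47 \right)}}{-1397}\right) = 65 \left(\frac{2075}{-351} + \frac{0}{-1397}\right) = 65 \left(2075 \left(- \frac{1}{351}\right) + 0 \left(- \frac{1}{1397}\right)\right) = 65 \left(- \frac{2075}{351} + 0\right) = 65 \left(- \frac{2075}{351}\right) = - \frac{10375}{27}$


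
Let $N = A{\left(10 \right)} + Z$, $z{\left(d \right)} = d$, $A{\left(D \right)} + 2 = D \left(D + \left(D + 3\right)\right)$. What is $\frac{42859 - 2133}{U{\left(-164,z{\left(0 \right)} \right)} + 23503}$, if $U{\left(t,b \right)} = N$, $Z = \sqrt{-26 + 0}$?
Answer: $\frac{966468706}{563160387} - \frac{40726 i \sqrt{26}}{563160387} \approx 1.7162 - 0.00036875 i$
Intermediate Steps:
$A{\left(D \right)} = -2 + D \left(3 + 2 D\right)$ ($A{\left(D \right)} = -2 + D \left(D + \left(D + 3\right)\right) = -2 + D \left(D + \left(3 + D\right)\right) = -2 + D \left(3 + 2 D\right)$)
$Z = i \sqrt{26}$ ($Z = \sqrt{-26} = i \sqrt{26} \approx 5.099 i$)
$N = 228 + i \sqrt{26}$ ($N = \left(-2 + 2 \cdot 10^{2} + 3 \cdot 10\right) + i \sqrt{26} = \left(-2 + 2 \cdot 100 + 30\right) + i \sqrt{26} = \left(-2 + 200 + 30\right) + i \sqrt{26} = 228 + i \sqrt{26} \approx 228.0 + 5.099 i$)
$U{\left(t,b \right)} = 228 + i \sqrt{26}$
$\frac{42859 - 2133}{U{\left(-164,z{\left(0 \right)} \right)} + 23503} = \frac{42859 - 2133}{\left(228 + i \sqrt{26}\right) + 23503} = \frac{40726}{23731 + i \sqrt{26}}$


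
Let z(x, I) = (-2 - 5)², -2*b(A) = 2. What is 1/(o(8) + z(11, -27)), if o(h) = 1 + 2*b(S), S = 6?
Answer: 1/48 ≈ 0.020833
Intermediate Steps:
b(A) = -1 (b(A) = -½*2 = -1)
o(h) = -1 (o(h) = 1 + 2*(-1) = 1 - 2 = -1)
z(x, I) = 49 (z(x, I) = (-7)² = 49)
1/(o(8) + z(11, -27)) = 1/(-1 + 49) = 1/48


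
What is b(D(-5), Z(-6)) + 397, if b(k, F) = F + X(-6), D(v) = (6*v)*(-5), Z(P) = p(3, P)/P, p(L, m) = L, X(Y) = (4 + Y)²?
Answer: 801/2 ≈ 400.50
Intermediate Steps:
Z(P) = 3/P
D(v) = -30*v
b(k, F) = 4 + F (b(k, F) = F + (4 - 6)² = F + (-2)² = F + 4 = 4 + F)
b(D(-5), Z(-6)) + 397 = (4 + 3/(-6)) + 397 = (4 + 3*(-⅙)) + 397 = (4 - ½) + 397 = 7/2 + 397 = 801/2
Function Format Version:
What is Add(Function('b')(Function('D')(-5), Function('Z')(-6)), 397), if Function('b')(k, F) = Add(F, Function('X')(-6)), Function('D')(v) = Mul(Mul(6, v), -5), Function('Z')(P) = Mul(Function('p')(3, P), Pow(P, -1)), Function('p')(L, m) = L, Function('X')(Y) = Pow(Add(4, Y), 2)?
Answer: Rational(801, 2) ≈ 400.50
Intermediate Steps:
Function('Z')(P) = Mul(3, Pow(P, -1))
Function('D')(v) = Mul(-30, v)
Function('b')(k, F) = Add(4, F) (Function('b')(k, F) = Add(F, Pow(Add(4, -6), 2)) = Add(F, Pow(-2, 2)) = Add(F, 4) = Add(4, F))
Add(Function('b')(Function('D')(-5), Function('Z')(-6)), 397) = Add(Add(4, Mul(3, Pow(-6, -1))), 397) = Add(Add(4, Mul(3, Rational(-1, 6))), 397) = Add(Add(4, Rational(-1, 2)), 397) = Add(Rational(7, 2), 397) = Rational(801, 2)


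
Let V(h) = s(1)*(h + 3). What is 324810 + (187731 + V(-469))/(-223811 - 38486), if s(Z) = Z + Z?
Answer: 85196501771/262297 ≈ 3.2481e+5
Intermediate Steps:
s(Z) = 2*Z
V(h) = 6 + 2*h (V(h) = (2*1)*(h + 3) = 2*(3 + h) = 6 + 2*h)
324810 + (187731 + V(-469))/(-223811 - 38486) = 324810 + (187731 + (6 + 2*(-469)))/(-223811 - 38486) = 324810 + (187731 + (6 - 938))/(-262297) = 324810 + (187731 - 932)*(-1/262297) = 324810 + 186799*(-1/262297) = 324810 - 186799/262297 = 85196501771/262297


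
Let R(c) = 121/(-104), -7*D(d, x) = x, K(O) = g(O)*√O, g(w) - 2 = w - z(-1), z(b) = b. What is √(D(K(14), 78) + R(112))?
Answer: 17*I*√5642/364 ≈ 3.508*I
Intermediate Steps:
g(w) = 3 + w (g(w) = 2 + (w - 1*(-1)) = 2 + (w + 1) = 2 + (1 + w) = 3 + w)
K(O) = √O*(3 + O) (K(O) = (3 + O)*√O = √O*(3 + O))
D(d, x) = -x/7
R(c) = -121/104 (R(c) = 121*(-1/104) = -121/104)
√(D(K(14), 78) + R(112)) = √(-⅐*78 - 121/104) = √(-78/7 - 121/104) = √(-8959/728) = 17*I*√5642/364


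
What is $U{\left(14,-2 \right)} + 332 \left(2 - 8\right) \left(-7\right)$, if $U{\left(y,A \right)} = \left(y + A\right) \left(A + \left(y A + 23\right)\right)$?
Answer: $13860$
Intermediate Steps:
$U{\left(y,A \right)} = \left(A + y\right) \left(23 + A + A y\right)$ ($U{\left(y,A \right)} = \left(A + y\right) \left(A + \left(A y + 23\right)\right) = \left(A + y\right) \left(A + \left(23 + A y\right)\right) = \left(A + y\right) \left(23 + A + A y\right)$)
$U{\left(14,-2 \right)} + 332 \left(2 - 8\right) \left(-7\right) = \left(\left(-2\right)^{2} + 23 \left(-2\right) + 23 \cdot 14 - 28 - 2 \cdot 14^{2} + 14 \left(-2\right)^{2}\right) + 332 \left(2 - 8\right) \left(-7\right) = \left(4 - 46 + 322 - 28 - 392 + 14 \cdot 4\right) + 332 \left(\left(-6\right) \left(-7\right)\right) = \left(4 - 46 + 322 - 28 - 392 + 56\right) + 332 \cdot 42 = -84 + 13944 = 13860$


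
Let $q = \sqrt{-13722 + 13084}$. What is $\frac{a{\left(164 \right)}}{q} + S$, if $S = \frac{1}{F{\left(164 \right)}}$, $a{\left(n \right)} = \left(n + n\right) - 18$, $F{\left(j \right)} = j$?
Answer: $\frac{1}{164} - \frac{155 i \sqrt{638}}{319} \approx 0.0060976 - 12.273 i$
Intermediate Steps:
$a{\left(n \right)} = -18 + 2 n$ ($a{\left(n \right)} = 2 n - 18 = -18 + 2 n$)
$q = i \sqrt{638}$ ($q = \sqrt{-638} = i \sqrt{638} \approx 25.259 i$)
$S = \frac{1}{164} \approx 0.0060976$
$\frac{a{\left(164 \right)}}{q} + S = \frac{-18 + 2 \cdot 164}{i \sqrt{638}} + \frac{1}{164} = \left(-18 + 328\right) \left(- \frac{i \sqrt{638}}{638}\right) + \frac{1}{164} = 310 \left(- \frac{i \sqrt{638}}{638}\right) + \frac{1}{164} = - \frac{155 i \sqrt{638}}{319} + \frac{1}{164} = \frac{1}{164} - \frac{155 i \sqrt{638}}{319}$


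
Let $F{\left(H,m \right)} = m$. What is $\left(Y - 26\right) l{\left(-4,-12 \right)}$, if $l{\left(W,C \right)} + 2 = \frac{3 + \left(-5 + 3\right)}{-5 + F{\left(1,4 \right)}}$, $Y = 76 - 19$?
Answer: $-93$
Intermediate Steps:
$Y = 57$
$l{\left(W,C \right)} = -3$ ($l{\left(W,C \right)} = -2 + \frac{3 + \left(-5 + 3\right)}{-5 + 4} = -2 + \frac{3 - 2}{-1} = -2 + 1 \left(-1\right) = -2 - 1 = -3$)
$\left(Y - 26\right) l{\left(-4,-12 \right)} = \left(57 - 26\right) \left(-3\right) = 31 \left(-3\right) = -93$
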